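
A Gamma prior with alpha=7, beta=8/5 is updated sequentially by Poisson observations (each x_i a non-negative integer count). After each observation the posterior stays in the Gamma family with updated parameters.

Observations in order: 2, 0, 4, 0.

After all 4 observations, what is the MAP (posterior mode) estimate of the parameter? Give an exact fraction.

obs 1: x=2 → posterior Gamma(9, 13/5)
obs 2: x=0 → posterior Gamma(9, 18/5)
obs 3: x=4 → posterior Gamma(13, 23/5)
obs 4: x=0 → posterior Gamma(13, 28/5)

15/7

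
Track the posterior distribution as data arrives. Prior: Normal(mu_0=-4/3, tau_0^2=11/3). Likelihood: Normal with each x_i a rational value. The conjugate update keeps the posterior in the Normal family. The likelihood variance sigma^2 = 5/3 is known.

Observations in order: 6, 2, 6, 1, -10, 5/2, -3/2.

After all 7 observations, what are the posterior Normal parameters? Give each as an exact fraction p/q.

obs 1: x=6 → posterior Normal(89/24, 55/48)
obs 2: x=2 → posterior Normal(244/81, 55/81)
obs 3: x=6 → posterior Normal(221/57, 55/114)
obs 4: x=1 → posterior Normal(475/147, 55/147)
obs 5: x=-10 → posterior Normal(29/36, 11/36)
obs 6: x=5/2 → posterior Normal(455/426, 55/213)
obs 7: x=-3/2 → posterior Normal(89/123, 55/246)

mu_0=89/123, tau_0^2=55/246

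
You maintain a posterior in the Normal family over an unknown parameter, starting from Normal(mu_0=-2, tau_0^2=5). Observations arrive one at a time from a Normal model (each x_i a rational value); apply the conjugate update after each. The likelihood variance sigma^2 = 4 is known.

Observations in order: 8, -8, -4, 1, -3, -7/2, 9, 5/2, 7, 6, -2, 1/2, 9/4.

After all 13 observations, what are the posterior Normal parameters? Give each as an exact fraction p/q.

mu_0=283/276, tau_0^2=20/69

obs 1: x=8 → posterior Normal(32/9, 20/9)
obs 2: x=-8 → posterior Normal(-4/7, 10/7)
obs 3: x=-4 → posterior Normal(-28/19, 20/19)
obs 4: x=1 → posterior Normal(-23/24, 5/6)
obs 5: x=-3 → posterior Normal(-38/29, 20/29)
obs 6: x=-7/2 → posterior Normal(-111/68, 10/17)
obs 7: x=9 → posterior Normal(-7/26, 20/39)
obs 8: x=5/2 → posterior Normal(1/22, 5/11)
obs 9: x=7 → posterior Normal(37/49, 20/49)
obs 10: x=6 → posterior Normal(67/54, 10/27)
obs 11: x=-2 → posterior Normal(57/59, 20/59)
obs 12: x=1/2 → posterior Normal(119/128, 5/16)
obs 13: x=9/4 → posterior Normal(283/276, 20/69)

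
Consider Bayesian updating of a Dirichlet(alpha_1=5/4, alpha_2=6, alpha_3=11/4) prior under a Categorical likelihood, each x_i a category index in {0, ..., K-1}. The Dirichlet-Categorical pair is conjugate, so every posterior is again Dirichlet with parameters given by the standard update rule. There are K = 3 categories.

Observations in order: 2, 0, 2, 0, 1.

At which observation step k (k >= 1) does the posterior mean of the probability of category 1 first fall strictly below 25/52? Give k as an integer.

obs 1: x=2 → posterior Dirichlet(5/4, 6, 15/4)
obs 2: x=0 → posterior Dirichlet(9/4, 6, 15/4)
obs 3: x=2 → posterior Dirichlet(9/4, 6, 19/4)
obs 4: x=0 → posterior Dirichlet(13/4, 6, 19/4)
obs 5: x=1 → posterior Dirichlet(13/4, 7, 19/4)

k = 3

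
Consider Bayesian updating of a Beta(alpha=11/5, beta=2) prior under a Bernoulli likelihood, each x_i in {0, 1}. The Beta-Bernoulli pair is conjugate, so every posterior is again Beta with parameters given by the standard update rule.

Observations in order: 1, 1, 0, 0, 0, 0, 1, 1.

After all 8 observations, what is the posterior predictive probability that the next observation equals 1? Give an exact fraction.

obs 1: x=1 → posterior Beta(16/5, 2)
obs 2: x=1 → posterior Beta(21/5, 2)
obs 3: x=0 → posterior Beta(21/5, 3)
obs 4: x=0 → posterior Beta(21/5, 4)
obs 5: x=0 → posterior Beta(21/5, 5)
obs 6: x=0 → posterior Beta(21/5, 6)
obs 7: x=1 → posterior Beta(26/5, 6)
obs 8: x=1 → posterior Beta(31/5, 6)

31/61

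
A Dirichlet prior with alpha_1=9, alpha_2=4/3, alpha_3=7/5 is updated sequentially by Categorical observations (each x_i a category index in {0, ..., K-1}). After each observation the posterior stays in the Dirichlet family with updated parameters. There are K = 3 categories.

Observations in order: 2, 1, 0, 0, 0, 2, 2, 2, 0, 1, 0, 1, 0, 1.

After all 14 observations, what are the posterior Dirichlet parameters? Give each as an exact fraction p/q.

alpha_1=15, alpha_2=16/3, alpha_3=27/5

obs 1: x=2 → posterior Dirichlet(9, 4/3, 12/5)
obs 2: x=1 → posterior Dirichlet(9, 7/3, 12/5)
obs 3: x=0 → posterior Dirichlet(10, 7/3, 12/5)
obs 4: x=0 → posterior Dirichlet(11, 7/3, 12/5)
obs 5: x=0 → posterior Dirichlet(12, 7/3, 12/5)
obs 6: x=2 → posterior Dirichlet(12, 7/3, 17/5)
obs 7: x=2 → posterior Dirichlet(12, 7/3, 22/5)
obs 8: x=2 → posterior Dirichlet(12, 7/3, 27/5)
obs 9: x=0 → posterior Dirichlet(13, 7/3, 27/5)
obs 10: x=1 → posterior Dirichlet(13, 10/3, 27/5)
obs 11: x=0 → posterior Dirichlet(14, 10/3, 27/5)
obs 12: x=1 → posterior Dirichlet(14, 13/3, 27/5)
obs 13: x=0 → posterior Dirichlet(15, 13/3, 27/5)
obs 14: x=1 → posterior Dirichlet(15, 16/3, 27/5)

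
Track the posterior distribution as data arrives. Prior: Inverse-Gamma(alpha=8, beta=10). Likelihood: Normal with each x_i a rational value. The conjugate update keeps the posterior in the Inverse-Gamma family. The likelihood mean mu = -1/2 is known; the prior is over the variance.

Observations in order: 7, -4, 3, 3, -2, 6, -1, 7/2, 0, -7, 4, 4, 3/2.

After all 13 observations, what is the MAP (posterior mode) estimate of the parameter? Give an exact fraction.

obs 1: x=7 → posterior Inverse-Gamma(17/2, 305/8)
obs 2: x=-4 → posterior Inverse-Gamma(9, 177/4)
obs 3: x=3 → posterior Inverse-Gamma(19/2, 403/8)
obs 4: x=3 → posterior Inverse-Gamma(10, 113/2)
obs 5: x=-2 → posterior Inverse-Gamma(21/2, 461/8)
obs 6: x=6 → posterior Inverse-Gamma(11, 315/4)
obs 7: x=-1 → posterior Inverse-Gamma(23/2, 631/8)
obs 8: x=7/2 → posterior Inverse-Gamma(12, 695/8)
obs 9: x=0 → posterior Inverse-Gamma(25/2, 87)
obs 10: x=-7 → posterior Inverse-Gamma(13, 865/8)
obs 11: x=4 → posterior Inverse-Gamma(27/2, 473/4)
obs 12: x=4 → posterior Inverse-Gamma(14, 1027/8)
obs 13: x=3/2 → posterior Inverse-Gamma(29/2, 1043/8)

1043/124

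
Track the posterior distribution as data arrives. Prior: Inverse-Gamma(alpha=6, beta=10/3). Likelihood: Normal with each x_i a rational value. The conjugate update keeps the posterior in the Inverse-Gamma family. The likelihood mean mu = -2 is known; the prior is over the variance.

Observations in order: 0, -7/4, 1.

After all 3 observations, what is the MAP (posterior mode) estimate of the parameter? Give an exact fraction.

947/816

obs 1: x=0 → posterior Inverse-Gamma(13/2, 16/3)
obs 2: x=-7/4 → posterior Inverse-Gamma(7, 515/96)
obs 3: x=1 → posterior Inverse-Gamma(15/2, 947/96)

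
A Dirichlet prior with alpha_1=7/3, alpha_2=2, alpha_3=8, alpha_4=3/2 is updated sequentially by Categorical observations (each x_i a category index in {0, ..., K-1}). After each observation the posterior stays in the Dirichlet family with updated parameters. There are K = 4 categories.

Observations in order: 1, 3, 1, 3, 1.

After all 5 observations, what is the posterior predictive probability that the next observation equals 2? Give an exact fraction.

48/113

obs 1: x=1 → posterior Dirichlet(7/3, 3, 8, 3/2)
obs 2: x=3 → posterior Dirichlet(7/3, 3, 8, 5/2)
obs 3: x=1 → posterior Dirichlet(7/3, 4, 8, 5/2)
obs 4: x=3 → posterior Dirichlet(7/3, 4, 8, 7/2)
obs 5: x=1 → posterior Dirichlet(7/3, 5, 8, 7/2)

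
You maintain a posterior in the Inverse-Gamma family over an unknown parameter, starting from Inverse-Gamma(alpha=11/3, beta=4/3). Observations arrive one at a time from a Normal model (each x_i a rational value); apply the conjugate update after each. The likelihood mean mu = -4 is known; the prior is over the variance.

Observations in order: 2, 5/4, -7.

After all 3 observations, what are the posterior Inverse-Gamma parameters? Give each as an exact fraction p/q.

obs 1: x=2 → posterior Inverse-Gamma(25/6, 58/3)
obs 2: x=5/4 → posterior Inverse-Gamma(14/3, 3179/96)
obs 3: x=-7 → posterior Inverse-Gamma(31/6, 3611/96)

alpha=31/6, beta=3611/96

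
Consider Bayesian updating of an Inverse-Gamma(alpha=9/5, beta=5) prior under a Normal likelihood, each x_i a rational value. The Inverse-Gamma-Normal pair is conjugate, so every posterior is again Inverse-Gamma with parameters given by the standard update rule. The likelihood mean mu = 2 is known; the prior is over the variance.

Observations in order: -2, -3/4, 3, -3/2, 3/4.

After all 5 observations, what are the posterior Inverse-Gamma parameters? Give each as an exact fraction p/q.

obs 1: x=-2 → posterior Inverse-Gamma(23/10, 13)
obs 2: x=-3/4 → posterior Inverse-Gamma(14/5, 537/32)
obs 3: x=3 → posterior Inverse-Gamma(33/10, 553/32)
obs 4: x=-3/2 → posterior Inverse-Gamma(19/5, 749/32)
obs 5: x=3/4 → posterior Inverse-Gamma(43/10, 387/16)

alpha=43/10, beta=387/16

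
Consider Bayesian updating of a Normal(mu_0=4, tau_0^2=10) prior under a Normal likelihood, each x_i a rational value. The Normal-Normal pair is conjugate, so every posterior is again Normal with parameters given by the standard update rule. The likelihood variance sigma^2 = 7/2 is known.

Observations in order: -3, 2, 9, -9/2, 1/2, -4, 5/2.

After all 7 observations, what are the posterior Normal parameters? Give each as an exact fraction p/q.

mu_0=26/49, tau_0^2=10/21

obs 1: x=-3 → posterior Normal(-32/27, 70/27)
obs 2: x=2 → posterior Normal(8/47, 70/47)
obs 3: x=9 → posterior Normal(188/67, 70/67)
obs 4: x=-9/2 → posterior Normal(98/87, 70/87)
obs 5: x=1/2 → posterior Normal(108/107, 70/107)
obs 6: x=-4 → posterior Normal(28/127, 70/127)
obs 7: x=5/2 → posterior Normal(26/49, 10/21)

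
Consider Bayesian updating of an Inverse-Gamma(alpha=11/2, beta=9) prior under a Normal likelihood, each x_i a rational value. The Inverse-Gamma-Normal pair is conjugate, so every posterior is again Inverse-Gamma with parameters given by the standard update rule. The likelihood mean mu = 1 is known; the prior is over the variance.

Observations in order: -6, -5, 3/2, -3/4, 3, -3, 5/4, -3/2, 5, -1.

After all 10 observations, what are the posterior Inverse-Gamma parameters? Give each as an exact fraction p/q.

alpha=21/2, beta=1221/16

obs 1: x=-6 → posterior Inverse-Gamma(6, 67/2)
obs 2: x=-5 → posterior Inverse-Gamma(13/2, 103/2)
obs 3: x=3/2 → posterior Inverse-Gamma(7, 413/8)
obs 4: x=-3/4 → posterior Inverse-Gamma(15/2, 1701/32)
obs 5: x=3 → posterior Inverse-Gamma(8, 1765/32)
obs 6: x=-3 → posterior Inverse-Gamma(17/2, 2021/32)
obs 7: x=5/4 → posterior Inverse-Gamma(9, 1011/16)
obs 8: x=-3/2 → posterior Inverse-Gamma(19/2, 1061/16)
obs 9: x=5 → posterior Inverse-Gamma(10, 1189/16)
obs 10: x=-1 → posterior Inverse-Gamma(21/2, 1221/16)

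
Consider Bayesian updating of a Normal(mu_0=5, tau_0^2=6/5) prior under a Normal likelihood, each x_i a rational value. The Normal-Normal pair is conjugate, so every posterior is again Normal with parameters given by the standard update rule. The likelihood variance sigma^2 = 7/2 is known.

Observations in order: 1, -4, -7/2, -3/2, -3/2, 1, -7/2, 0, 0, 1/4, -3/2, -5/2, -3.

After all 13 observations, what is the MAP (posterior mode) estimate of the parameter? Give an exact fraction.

obs 1: x=1 → posterior Normal(187/47, 42/47)
obs 2: x=-4 → posterior Normal(139/59, 42/59)
obs 3: x=-7/2 → posterior Normal(97/71, 42/71)
obs 4: x=-3/2 → posterior Normal(79/83, 42/83)
obs 5: x=-3/2 → posterior Normal(61/95, 42/95)
obs 6: x=1 → posterior Normal(73/107, 42/107)
obs 7: x=-7/2 → posterior Normal(31/119, 6/17)
obs 8: x=0 → posterior Normal(31/131, 42/131)
obs 9: x=0 → posterior Normal(31/143, 42/143)
obs 10: x=1/4 → posterior Normal(34/155, 42/155)
obs 11: x=-3/2 → posterior Normal(16/167, 42/167)
obs 12: x=-5/2 → posterior Normal(-14/179, 42/179)
obs 13: x=-3 → posterior Normal(-50/191, 42/191)

-50/191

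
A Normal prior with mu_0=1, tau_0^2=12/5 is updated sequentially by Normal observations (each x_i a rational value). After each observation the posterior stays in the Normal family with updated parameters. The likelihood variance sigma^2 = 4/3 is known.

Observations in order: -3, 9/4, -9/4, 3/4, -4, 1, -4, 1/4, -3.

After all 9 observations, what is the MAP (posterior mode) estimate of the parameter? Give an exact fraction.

obs 1: x=-3 → posterior Normal(-11/7, 6/7)
obs 2: x=9/4 → posterior Normal(-7/92, 12/23)
obs 3: x=-9/4 → posterior Normal(-11/16, 3/8)
obs 4: x=3/4 → posterior Normal(-61/164, 12/41)
obs 5: x=-4 → posterior Normal(-41/40, 6/25)
obs 6: x=1 → posterior Normal(-169/236, 12/59)
obs 7: x=-4 → posterior Normal(-313/272, 3/17)
obs 8: x=1/4 → posterior Normal(-76/77, 12/77)
obs 9: x=-3 → posterior Normal(-103/86, 6/43)

-103/86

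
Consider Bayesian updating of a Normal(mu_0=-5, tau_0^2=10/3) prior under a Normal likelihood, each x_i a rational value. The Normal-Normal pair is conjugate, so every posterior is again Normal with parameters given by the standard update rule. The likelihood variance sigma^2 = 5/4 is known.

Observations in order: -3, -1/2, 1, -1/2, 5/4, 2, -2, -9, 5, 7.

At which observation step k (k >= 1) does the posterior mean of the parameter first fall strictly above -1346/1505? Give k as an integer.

k = 5

obs 1: x=-3 → posterior Normal(-39/11, 10/11)
obs 2: x=-1/2 → posterior Normal(-43/19, 10/19)
obs 3: x=1 → posterior Normal(-35/27, 10/27)
obs 4: x=-1/2 → posterior Normal(-39/35, 2/7)
obs 5: x=5/4 → posterior Normal(-29/43, 10/43)
obs 6: x=2 → posterior Normal(-13/51, 10/51)
obs 7: x=-2 → posterior Normal(-29/59, 10/59)
obs 8: x=-9 → posterior Normal(-101/67, 10/67)
obs 9: x=5 → posterior Normal(-61/75, 2/15)
obs 10: x=7 → posterior Normal(-5/83, 10/83)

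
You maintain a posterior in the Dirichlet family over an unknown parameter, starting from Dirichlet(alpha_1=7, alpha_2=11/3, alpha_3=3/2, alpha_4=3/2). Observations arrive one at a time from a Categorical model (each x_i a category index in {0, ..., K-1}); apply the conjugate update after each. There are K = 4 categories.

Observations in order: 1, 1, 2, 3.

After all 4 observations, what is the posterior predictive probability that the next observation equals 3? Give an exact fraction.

obs 1: x=1 → posterior Dirichlet(7, 14/3, 3/2, 3/2)
obs 2: x=1 → posterior Dirichlet(7, 17/3, 3/2, 3/2)
obs 3: x=2 → posterior Dirichlet(7, 17/3, 5/2, 3/2)
obs 4: x=3 → posterior Dirichlet(7, 17/3, 5/2, 5/2)

15/106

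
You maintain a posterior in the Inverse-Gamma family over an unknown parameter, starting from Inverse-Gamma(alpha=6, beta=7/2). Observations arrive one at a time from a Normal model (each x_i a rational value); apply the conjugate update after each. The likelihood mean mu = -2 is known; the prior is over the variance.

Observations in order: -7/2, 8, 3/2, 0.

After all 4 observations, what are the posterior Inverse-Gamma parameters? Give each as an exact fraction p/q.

obs 1: x=-7/2 → posterior Inverse-Gamma(13/2, 37/8)
obs 2: x=8 → posterior Inverse-Gamma(7, 437/8)
obs 3: x=3/2 → posterior Inverse-Gamma(15/2, 243/4)
obs 4: x=0 → posterior Inverse-Gamma(8, 251/4)

alpha=8, beta=251/4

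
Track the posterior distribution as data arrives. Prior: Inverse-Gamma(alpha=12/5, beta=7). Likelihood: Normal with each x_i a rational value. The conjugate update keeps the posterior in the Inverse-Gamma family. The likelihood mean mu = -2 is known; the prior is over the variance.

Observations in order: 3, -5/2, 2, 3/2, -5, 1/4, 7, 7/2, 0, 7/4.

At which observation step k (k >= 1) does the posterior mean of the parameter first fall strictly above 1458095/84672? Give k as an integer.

obs 1: x=3 → posterior Inverse-Gamma(29/10, 39/2)
obs 2: x=-5/2 → posterior Inverse-Gamma(17/5, 157/8)
obs 3: x=2 → posterior Inverse-Gamma(39/10, 221/8)
obs 4: x=3/2 → posterior Inverse-Gamma(22/5, 135/4)
obs 5: x=-5 → posterior Inverse-Gamma(49/10, 153/4)
obs 6: x=1/4 → posterior Inverse-Gamma(27/5, 1305/32)
obs 7: x=7 → posterior Inverse-Gamma(59/10, 2601/32)
obs 8: x=7/2 → posterior Inverse-Gamma(32/5, 3085/32)
obs 9: x=0 → posterior Inverse-Gamma(69/10, 3149/32)
obs 10: x=7/4 → posterior Inverse-Gamma(37/5, 1687/16)

k = 8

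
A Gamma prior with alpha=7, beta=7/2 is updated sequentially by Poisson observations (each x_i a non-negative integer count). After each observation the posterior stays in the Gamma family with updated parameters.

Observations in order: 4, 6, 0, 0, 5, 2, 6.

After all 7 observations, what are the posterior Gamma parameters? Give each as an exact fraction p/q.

alpha=30, beta=21/2

obs 1: x=4 → posterior Gamma(11, 9/2)
obs 2: x=6 → posterior Gamma(17, 11/2)
obs 3: x=0 → posterior Gamma(17, 13/2)
obs 4: x=0 → posterior Gamma(17, 15/2)
obs 5: x=5 → posterior Gamma(22, 17/2)
obs 6: x=2 → posterior Gamma(24, 19/2)
obs 7: x=6 → posterior Gamma(30, 21/2)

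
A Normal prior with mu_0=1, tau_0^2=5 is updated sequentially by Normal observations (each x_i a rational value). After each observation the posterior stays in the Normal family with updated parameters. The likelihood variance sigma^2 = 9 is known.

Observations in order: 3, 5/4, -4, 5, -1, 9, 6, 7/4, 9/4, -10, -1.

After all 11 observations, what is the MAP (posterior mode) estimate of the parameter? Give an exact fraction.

obs 1: x=3 → posterior Normal(12/7, 45/14)
obs 2: x=5/4 → posterior Normal(121/76, 45/19)
obs 3: x=-4 → posterior Normal(41/96, 15/8)
obs 4: x=5 → posterior Normal(141/116, 45/29)
obs 5: x=-1 → posterior Normal(121/136, 45/34)
obs 6: x=9 → posterior Normal(301/156, 15/13)
obs 7: x=6 → posterior Normal(421/176, 45/44)
obs 8: x=7/4 → posterior Normal(114/49, 45/49)
obs 9: x=9/4 → posterior Normal(167/72, 5/6)
obs 10: x=-10 → posterior Normal(301/236, 45/59)
obs 11: x=-1 → posterior Normal(281/256, 45/64)

281/256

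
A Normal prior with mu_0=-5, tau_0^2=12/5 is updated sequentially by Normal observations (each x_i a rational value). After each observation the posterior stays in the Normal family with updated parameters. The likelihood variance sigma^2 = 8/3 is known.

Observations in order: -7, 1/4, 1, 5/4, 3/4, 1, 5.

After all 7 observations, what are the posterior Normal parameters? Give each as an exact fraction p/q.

obs 1: x=-7 → posterior Normal(-113/19, 24/19)
obs 2: x=1/4 → posterior Normal(-443/112, 6/7)
obs 3: x=1 → posterior Normal(-11/4, 24/37)
obs 4: x=5/4 → posterior Normal(-181/92, 12/23)
obs 5: x=3/4 → posterior Normal(-67/44, 24/55)
obs 6: x=1 → posterior Normal(-299/256, 3/8)
obs 7: x=5 → posterior Normal(-119/292, 24/73)

mu_0=-119/292, tau_0^2=24/73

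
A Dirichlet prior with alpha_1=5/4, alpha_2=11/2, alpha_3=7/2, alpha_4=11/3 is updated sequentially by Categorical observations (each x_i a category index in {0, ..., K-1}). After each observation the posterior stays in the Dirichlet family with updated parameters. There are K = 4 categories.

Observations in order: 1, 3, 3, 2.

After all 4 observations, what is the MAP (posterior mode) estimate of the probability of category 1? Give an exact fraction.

66/167

obs 1: x=1 → posterior Dirichlet(5/4, 13/2, 7/2, 11/3)
obs 2: x=3 → posterior Dirichlet(5/4, 13/2, 7/2, 14/3)
obs 3: x=3 → posterior Dirichlet(5/4, 13/2, 7/2, 17/3)
obs 4: x=2 → posterior Dirichlet(5/4, 13/2, 9/2, 17/3)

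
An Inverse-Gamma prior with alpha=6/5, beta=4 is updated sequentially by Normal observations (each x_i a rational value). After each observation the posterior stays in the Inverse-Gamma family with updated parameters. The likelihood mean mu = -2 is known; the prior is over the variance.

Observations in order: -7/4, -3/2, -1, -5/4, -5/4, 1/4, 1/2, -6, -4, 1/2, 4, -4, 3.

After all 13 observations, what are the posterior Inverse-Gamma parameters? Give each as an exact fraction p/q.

alpha=77/10, beta=113/2

obs 1: x=-7/4 → posterior Inverse-Gamma(17/10, 129/32)
obs 2: x=-3/2 → posterior Inverse-Gamma(11/5, 133/32)
obs 3: x=-1 → posterior Inverse-Gamma(27/10, 149/32)
obs 4: x=-5/4 → posterior Inverse-Gamma(16/5, 79/16)
obs 5: x=-5/4 → posterior Inverse-Gamma(37/10, 167/32)
obs 6: x=1/4 → posterior Inverse-Gamma(21/5, 31/4)
obs 7: x=1/2 → posterior Inverse-Gamma(47/10, 87/8)
obs 8: x=-6 → posterior Inverse-Gamma(26/5, 151/8)
obs 9: x=-4 → posterior Inverse-Gamma(57/10, 167/8)
obs 10: x=1/2 → posterior Inverse-Gamma(31/5, 24)
obs 11: x=4 → posterior Inverse-Gamma(67/10, 42)
obs 12: x=-4 → posterior Inverse-Gamma(36/5, 44)
obs 13: x=3 → posterior Inverse-Gamma(77/10, 113/2)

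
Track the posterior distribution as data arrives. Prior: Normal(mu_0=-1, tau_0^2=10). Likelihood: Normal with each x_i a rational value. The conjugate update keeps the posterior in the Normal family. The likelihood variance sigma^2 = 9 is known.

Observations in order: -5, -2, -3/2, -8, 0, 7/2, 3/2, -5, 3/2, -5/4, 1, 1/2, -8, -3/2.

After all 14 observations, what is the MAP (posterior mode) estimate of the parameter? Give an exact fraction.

-503/298

obs 1: x=-5 → posterior Normal(-59/19, 90/19)
obs 2: x=-2 → posterior Normal(-79/29, 90/29)
obs 3: x=-3/2 → posterior Normal(-94/39, 30/13)
obs 4: x=-8 → posterior Normal(-174/49, 90/49)
obs 5: x=0 → posterior Normal(-174/59, 90/59)
obs 6: x=7/2 → posterior Normal(-139/69, 30/23)
obs 7: x=3/2 → posterior Normal(-124/79, 90/79)
obs 8: x=-5 → posterior Normal(-174/89, 90/89)
obs 9: x=3/2 → posterior Normal(-53/33, 10/11)
obs 10: x=-5/4 → posterior Normal(-343/218, 90/109)
obs 11: x=1 → posterior Normal(-19/14, 90/119)
obs 12: x=1/2 → posterior Normal(-313/258, 30/43)
obs 13: x=-8 → posterior Normal(-473/278, 90/139)
obs 14: x=-3/2 → posterior Normal(-503/298, 90/149)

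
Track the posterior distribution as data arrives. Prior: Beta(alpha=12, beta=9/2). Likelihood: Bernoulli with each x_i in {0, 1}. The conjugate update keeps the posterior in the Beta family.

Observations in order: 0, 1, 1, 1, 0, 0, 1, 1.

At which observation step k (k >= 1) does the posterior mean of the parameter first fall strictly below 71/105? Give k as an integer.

k = 6

obs 1: x=0 → posterior Beta(12, 11/2)
obs 2: x=1 → posterior Beta(13, 11/2)
obs 3: x=1 → posterior Beta(14, 11/2)
obs 4: x=1 → posterior Beta(15, 11/2)
obs 5: x=0 → posterior Beta(15, 13/2)
obs 6: x=0 → posterior Beta(15, 15/2)
obs 7: x=1 → posterior Beta(16, 15/2)
obs 8: x=1 → posterior Beta(17, 15/2)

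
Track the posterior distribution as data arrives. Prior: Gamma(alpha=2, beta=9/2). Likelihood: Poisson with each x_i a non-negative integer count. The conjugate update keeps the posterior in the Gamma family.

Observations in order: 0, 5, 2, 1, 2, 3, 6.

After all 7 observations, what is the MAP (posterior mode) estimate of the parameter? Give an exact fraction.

40/23

obs 1: x=0 → posterior Gamma(2, 11/2)
obs 2: x=5 → posterior Gamma(7, 13/2)
obs 3: x=2 → posterior Gamma(9, 15/2)
obs 4: x=1 → posterior Gamma(10, 17/2)
obs 5: x=2 → posterior Gamma(12, 19/2)
obs 6: x=3 → posterior Gamma(15, 21/2)
obs 7: x=6 → posterior Gamma(21, 23/2)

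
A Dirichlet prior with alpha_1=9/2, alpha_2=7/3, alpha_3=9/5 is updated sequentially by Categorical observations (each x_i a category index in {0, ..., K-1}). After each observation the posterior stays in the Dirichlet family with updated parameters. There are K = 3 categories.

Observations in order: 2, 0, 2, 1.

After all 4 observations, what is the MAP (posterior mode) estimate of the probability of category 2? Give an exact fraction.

84/289

obs 1: x=2 → posterior Dirichlet(9/2, 7/3, 14/5)
obs 2: x=0 → posterior Dirichlet(11/2, 7/3, 14/5)
obs 3: x=2 → posterior Dirichlet(11/2, 7/3, 19/5)
obs 4: x=1 → posterior Dirichlet(11/2, 10/3, 19/5)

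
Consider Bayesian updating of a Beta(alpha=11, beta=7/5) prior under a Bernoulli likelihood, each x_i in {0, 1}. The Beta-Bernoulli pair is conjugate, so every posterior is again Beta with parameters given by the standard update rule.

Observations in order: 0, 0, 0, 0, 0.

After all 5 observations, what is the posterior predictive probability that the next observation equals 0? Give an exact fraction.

obs 1: x=0 → posterior Beta(11, 12/5)
obs 2: x=0 → posterior Beta(11, 17/5)
obs 3: x=0 → posterior Beta(11, 22/5)
obs 4: x=0 → posterior Beta(11, 27/5)
obs 5: x=0 → posterior Beta(11, 32/5)

32/87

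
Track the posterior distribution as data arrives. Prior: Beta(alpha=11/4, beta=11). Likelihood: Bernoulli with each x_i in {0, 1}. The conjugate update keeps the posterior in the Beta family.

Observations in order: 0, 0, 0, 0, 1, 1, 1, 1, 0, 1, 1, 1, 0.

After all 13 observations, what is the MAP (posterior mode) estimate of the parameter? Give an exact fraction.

35/99

obs 1: x=0 → posterior Beta(11/4, 12)
obs 2: x=0 → posterior Beta(11/4, 13)
obs 3: x=0 → posterior Beta(11/4, 14)
obs 4: x=0 → posterior Beta(11/4, 15)
obs 5: x=1 → posterior Beta(15/4, 15)
obs 6: x=1 → posterior Beta(19/4, 15)
obs 7: x=1 → posterior Beta(23/4, 15)
obs 8: x=1 → posterior Beta(27/4, 15)
obs 9: x=0 → posterior Beta(27/4, 16)
obs 10: x=1 → posterior Beta(31/4, 16)
obs 11: x=1 → posterior Beta(35/4, 16)
obs 12: x=1 → posterior Beta(39/4, 16)
obs 13: x=0 → posterior Beta(39/4, 17)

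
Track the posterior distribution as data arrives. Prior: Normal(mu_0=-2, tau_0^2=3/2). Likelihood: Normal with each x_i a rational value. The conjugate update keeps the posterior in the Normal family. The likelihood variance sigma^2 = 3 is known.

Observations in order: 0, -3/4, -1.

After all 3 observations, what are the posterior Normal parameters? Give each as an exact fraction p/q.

mu_0=-23/20, tau_0^2=3/5

obs 1: x=0 → posterior Normal(-4/3, 1)
obs 2: x=-3/4 → posterior Normal(-19/16, 3/4)
obs 3: x=-1 → posterior Normal(-23/20, 3/5)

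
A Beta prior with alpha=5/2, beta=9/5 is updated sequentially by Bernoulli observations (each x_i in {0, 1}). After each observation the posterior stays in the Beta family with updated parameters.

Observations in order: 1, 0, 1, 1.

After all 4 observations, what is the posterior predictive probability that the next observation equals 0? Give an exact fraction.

obs 1: x=1 → posterior Beta(7/2, 9/5)
obs 2: x=0 → posterior Beta(7/2, 14/5)
obs 3: x=1 → posterior Beta(9/2, 14/5)
obs 4: x=1 → posterior Beta(11/2, 14/5)

28/83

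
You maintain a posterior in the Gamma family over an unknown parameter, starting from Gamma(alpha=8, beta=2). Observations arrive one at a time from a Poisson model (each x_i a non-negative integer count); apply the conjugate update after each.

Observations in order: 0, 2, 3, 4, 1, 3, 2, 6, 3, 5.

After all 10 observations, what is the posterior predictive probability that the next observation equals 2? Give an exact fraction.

obs 1: x=0 → posterior Gamma(8, 3)
obs 2: x=2 → posterior Gamma(10, 4)
obs 3: x=3 → posterior Gamma(13, 5)
obs 4: x=4 → posterior Gamma(17, 6)
obs 5: x=1 → posterior Gamma(18, 7)
obs 6: x=3 → posterior Gamma(21, 8)
obs 7: x=2 → posterior Gamma(23, 9)
obs 8: x=6 → posterior Gamma(29, 10)
obs 9: x=3 → posterior Gamma(32, 11)
obs 10: x=5 → posterior Gamma(37, 12)

5979452617374234807637020573932725444018176/27783742160348572763840067510872319734178277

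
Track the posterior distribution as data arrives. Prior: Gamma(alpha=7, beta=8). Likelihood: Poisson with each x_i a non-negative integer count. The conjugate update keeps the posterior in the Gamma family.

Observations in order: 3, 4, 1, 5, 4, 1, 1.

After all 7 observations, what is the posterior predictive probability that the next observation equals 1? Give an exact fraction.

49239778173382580280303955078125/162259276829213363391578010288128

obs 1: x=3 → posterior Gamma(10, 9)
obs 2: x=4 → posterior Gamma(14, 10)
obs 3: x=1 → posterior Gamma(15, 11)
obs 4: x=5 → posterior Gamma(20, 12)
obs 5: x=4 → posterior Gamma(24, 13)
obs 6: x=1 → posterior Gamma(25, 14)
obs 7: x=1 → posterior Gamma(26, 15)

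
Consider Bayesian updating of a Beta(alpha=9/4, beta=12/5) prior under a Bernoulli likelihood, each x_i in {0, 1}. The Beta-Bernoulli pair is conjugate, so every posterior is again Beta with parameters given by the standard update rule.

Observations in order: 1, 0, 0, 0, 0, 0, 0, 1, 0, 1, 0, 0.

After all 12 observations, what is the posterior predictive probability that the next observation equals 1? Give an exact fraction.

35/111

obs 1: x=1 → posterior Beta(13/4, 12/5)
obs 2: x=0 → posterior Beta(13/4, 17/5)
obs 3: x=0 → posterior Beta(13/4, 22/5)
obs 4: x=0 → posterior Beta(13/4, 27/5)
obs 5: x=0 → posterior Beta(13/4, 32/5)
obs 6: x=0 → posterior Beta(13/4, 37/5)
obs 7: x=0 → posterior Beta(13/4, 42/5)
obs 8: x=1 → posterior Beta(17/4, 42/5)
obs 9: x=0 → posterior Beta(17/4, 47/5)
obs 10: x=1 → posterior Beta(21/4, 47/5)
obs 11: x=0 → posterior Beta(21/4, 52/5)
obs 12: x=0 → posterior Beta(21/4, 57/5)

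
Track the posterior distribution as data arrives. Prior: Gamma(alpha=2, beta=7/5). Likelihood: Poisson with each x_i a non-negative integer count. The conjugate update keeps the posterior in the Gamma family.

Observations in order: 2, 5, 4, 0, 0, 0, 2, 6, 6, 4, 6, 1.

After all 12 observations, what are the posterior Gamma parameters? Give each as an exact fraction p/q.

alpha=38, beta=67/5

obs 1: x=2 → posterior Gamma(4, 12/5)
obs 2: x=5 → posterior Gamma(9, 17/5)
obs 3: x=4 → posterior Gamma(13, 22/5)
obs 4: x=0 → posterior Gamma(13, 27/5)
obs 5: x=0 → posterior Gamma(13, 32/5)
obs 6: x=0 → posterior Gamma(13, 37/5)
obs 7: x=2 → posterior Gamma(15, 42/5)
obs 8: x=6 → posterior Gamma(21, 47/5)
obs 9: x=6 → posterior Gamma(27, 52/5)
obs 10: x=4 → posterior Gamma(31, 57/5)
obs 11: x=6 → posterior Gamma(37, 62/5)
obs 12: x=1 → posterior Gamma(38, 67/5)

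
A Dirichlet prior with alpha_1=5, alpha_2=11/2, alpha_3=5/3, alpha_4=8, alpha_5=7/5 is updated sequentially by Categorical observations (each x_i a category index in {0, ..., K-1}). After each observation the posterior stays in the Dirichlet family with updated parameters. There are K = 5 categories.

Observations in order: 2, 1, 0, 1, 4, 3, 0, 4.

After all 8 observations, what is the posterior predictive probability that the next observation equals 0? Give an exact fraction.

210/887

obs 1: x=2 → posterior Dirichlet(5, 11/2, 8/3, 8, 7/5)
obs 2: x=1 → posterior Dirichlet(5, 13/2, 8/3, 8, 7/5)
obs 3: x=0 → posterior Dirichlet(6, 13/2, 8/3, 8, 7/5)
obs 4: x=1 → posterior Dirichlet(6, 15/2, 8/3, 8, 7/5)
obs 5: x=4 → posterior Dirichlet(6, 15/2, 8/3, 8, 12/5)
obs 6: x=3 → posterior Dirichlet(6, 15/2, 8/3, 9, 12/5)
obs 7: x=0 → posterior Dirichlet(7, 15/2, 8/3, 9, 12/5)
obs 8: x=4 → posterior Dirichlet(7, 15/2, 8/3, 9, 17/5)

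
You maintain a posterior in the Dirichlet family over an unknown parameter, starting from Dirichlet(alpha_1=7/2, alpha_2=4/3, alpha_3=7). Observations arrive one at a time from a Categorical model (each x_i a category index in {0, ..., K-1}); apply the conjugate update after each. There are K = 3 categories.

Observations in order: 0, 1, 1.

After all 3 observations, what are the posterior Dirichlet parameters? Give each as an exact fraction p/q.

obs 1: x=0 → posterior Dirichlet(9/2, 4/3, 7)
obs 2: x=1 → posterior Dirichlet(9/2, 7/3, 7)
obs 3: x=1 → posterior Dirichlet(9/2, 10/3, 7)

alpha_1=9/2, alpha_2=10/3, alpha_3=7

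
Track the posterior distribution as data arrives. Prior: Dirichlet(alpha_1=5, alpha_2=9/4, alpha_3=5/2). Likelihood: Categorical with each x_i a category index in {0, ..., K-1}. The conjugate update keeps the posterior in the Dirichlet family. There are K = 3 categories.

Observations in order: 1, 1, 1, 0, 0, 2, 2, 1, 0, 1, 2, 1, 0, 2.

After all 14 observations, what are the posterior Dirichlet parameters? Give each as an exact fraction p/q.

alpha_1=9, alpha_2=33/4, alpha_3=13/2

obs 1: x=1 → posterior Dirichlet(5, 13/4, 5/2)
obs 2: x=1 → posterior Dirichlet(5, 17/4, 5/2)
obs 3: x=1 → posterior Dirichlet(5, 21/4, 5/2)
obs 4: x=0 → posterior Dirichlet(6, 21/4, 5/2)
obs 5: x=0 → posterior Dirichlet(7, 21/4, 5/2)
obs 6: x=2 → posterior Dirichlet(7, 21/4, 7/2)
obs 7: x=2 → posterior Dirichlet(7, 21/4, 9/2)
obs 8: x=1 → posterior Dirichlet(7, 25/4, 9/2)
obs 9: x=0 → posterior Dirichlet(8, 25/4, 9/2)
obs 10: x=1 → posterior Dirichlet(8, 29/4, 9/2)
obs 11: x=2 → posterior Dirichlet(8, 29/4, 11/2)
obs 12: x=1 → posterior Dirichlet(8, 33/4, 11/2)
obs 13: x=0 → posterior Dirichlet(9, 33/4, 11/2)
obs 14: x=2 → posterior Dirichlet(9, 33/4, 13/2)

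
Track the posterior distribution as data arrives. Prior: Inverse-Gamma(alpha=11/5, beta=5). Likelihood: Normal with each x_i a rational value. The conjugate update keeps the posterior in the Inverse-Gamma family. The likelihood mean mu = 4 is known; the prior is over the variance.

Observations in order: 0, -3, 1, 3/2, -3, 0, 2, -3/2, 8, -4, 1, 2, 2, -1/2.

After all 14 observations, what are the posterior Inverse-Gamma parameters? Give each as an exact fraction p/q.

obs 1: x=0 → posterior Inverse-Gamma(27/10, 13)
obs 2: x=-3 → posterior Inverse-Gamma(16/5, 75/2)
obs 3: x=1 → posterior Inverse-Gamma(37/10, 42)
obs 4: x=3/2 → posterior Inverse-Gamma(21/5, 361/8)
obs 5: x=-3 → posterior Inverse-Gamma(47/10, 557/8)
obs 6: x=0 → posterior Inverse-Gamma(26/5, 621/8)
obs 7: x=2 → posterior Inverse-Gamma(57/10, 637/8)
obs 8: x=-3/2 → posterior Inverse-Gamma(31/5, 379/4)
obs 9: x=8 → posterior Inverse-Gamma(67/10, 411/4)
obs 10: x=-4 → posterior Inverse-Gamma(36/5, 539/4)
obs 11: x=1 → posterior Inverse-Gamma(77/10, 557/4)
obs 12: x=2 → posterior Inverse-Gamma(41/5, 565/4)
obs 13: x=2 → posterior Inverse-Gamma(87/10, 573/4)
obs 14: x=-1/2 → posterior Inverse-Gamma(46/5, 1227/8)

alpha=46/5, beta=1227/8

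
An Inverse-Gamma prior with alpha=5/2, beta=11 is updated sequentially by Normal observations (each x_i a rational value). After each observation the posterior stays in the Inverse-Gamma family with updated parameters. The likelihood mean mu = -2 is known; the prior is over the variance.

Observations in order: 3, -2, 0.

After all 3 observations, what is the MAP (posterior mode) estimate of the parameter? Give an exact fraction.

obs 1: x=3 → posterior Inverse-Gamma(3, 47/2)
obs 2: x=-2 → posterior Inverse-Gamma(7/2, 47/2)
obs 3: x=0 → posterior Inverse-Gamma(4, 51/2)

51/10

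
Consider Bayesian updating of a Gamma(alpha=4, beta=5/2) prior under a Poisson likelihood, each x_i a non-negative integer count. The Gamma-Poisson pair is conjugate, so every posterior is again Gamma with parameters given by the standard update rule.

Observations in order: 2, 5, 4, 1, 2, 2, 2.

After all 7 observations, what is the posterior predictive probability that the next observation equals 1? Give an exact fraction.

597079138399659999943260366284/2576580875108218291929075869661

obs 1: x=2 → posterior Gamma(6, 7/2)
obs 2: x=5 → posterior Gamma(11, 9/2)
obs 3: x=4 → posterior Gamma(15, 11/2)
obs 4: x=1 → posterior Gamma(16, 13/2)
obs 5: x=2 → posterior Gamma(18, 15/2)
obs 6: x=2 → posterior Gamma(20, 17/2)
obs 7: x=2 → posterior Gamma(22, 19/2)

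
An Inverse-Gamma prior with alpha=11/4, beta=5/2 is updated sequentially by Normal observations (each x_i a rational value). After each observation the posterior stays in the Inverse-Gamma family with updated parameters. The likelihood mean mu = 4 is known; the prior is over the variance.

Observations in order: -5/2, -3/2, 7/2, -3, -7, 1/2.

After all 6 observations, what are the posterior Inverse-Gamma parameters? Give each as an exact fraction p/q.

alpha=23/4, beta=130

obs 1: x=-5/2 → posterior Inverse-Gamma(13/4, 189/8)
obs 2: x=-3/2 → posterior Inverse-Gamma(15/4, 155/4)
obs 3: x=7/2 → posterior Inverse-Gamma(17/4, 311/8)
obs 4: x=-3 → posterior Inverse-Gamma(19/4, 507/8)
obs 5: x=-7 → posterior Inverse-Gamma(21/4, 991/8)
obs 6: x=1/2 → posterior Inverse-Gamma(23/4, 130)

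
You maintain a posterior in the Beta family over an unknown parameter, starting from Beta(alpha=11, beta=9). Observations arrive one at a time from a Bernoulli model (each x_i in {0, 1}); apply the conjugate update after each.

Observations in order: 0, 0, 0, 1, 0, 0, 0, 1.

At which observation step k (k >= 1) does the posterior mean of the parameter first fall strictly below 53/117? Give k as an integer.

k = 7

obs 1: x=0 → posterior Beta(11, 10)
obs 2: x=0 → posterior Beta(11, 11)
obs 3: x=0 → posterior Beta(11, 12)
obs 4: x=1 → posterior Beta(12, 12)
obs 5: x=0 → posterior Beta(12, 13)
obs 6: x=0 → posterior Beta(12, 14)
obs 7: x=0 → posterior Beta(12, 15)
obs 8: x=1 → posterior Beta(13, 15)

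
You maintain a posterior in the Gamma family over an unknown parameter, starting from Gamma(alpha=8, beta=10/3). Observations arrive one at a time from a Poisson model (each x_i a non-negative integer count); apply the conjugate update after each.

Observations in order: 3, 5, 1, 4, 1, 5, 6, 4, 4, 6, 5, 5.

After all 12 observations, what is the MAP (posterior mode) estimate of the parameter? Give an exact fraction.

obs 1: x=3 → posterior Gamma(11, 13/3)
obs 2: x=5 → posterior Gamma(16, 16/3)
obs 3: x=1 → posterior Gamma(17, 19/3)
obs 4: x=4 → posterior Gamma(21, 22/3)
obs 5: x=1 → posterior Gamma(22, 25/3)
obs 6: x=5 → posterior Gamma(27, 28/3)
obs 7: x=6 → posterior Gamma(33, 31/3)
obs 8: x=4 → posterior Gamma(37, 34/3)
obs 9: x=4 → posterior Gamma(41, 37/3)
obs 10: x=6 → posterior Gamma(47, 40/3)
obs 11: x=5 → posterior Gamma(52, 43/3)
obs 12: x=5 → posterior Gamma(57, 46/3)

84/23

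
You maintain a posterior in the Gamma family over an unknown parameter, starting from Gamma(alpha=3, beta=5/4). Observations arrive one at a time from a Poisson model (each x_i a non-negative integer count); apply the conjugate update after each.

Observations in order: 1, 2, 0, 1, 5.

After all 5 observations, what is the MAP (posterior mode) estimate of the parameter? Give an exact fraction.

obs 1: x=1 → posterior Gamma(4, 9/4)
obs 2: x=2 → posterior Gamma(6, 13/4)
obs 3: x=0 → posterior Gamma(6, 17/4)
obs 4: x=1 → posterior Gamma(7, 21/4)
obs 5: x=5 → posterior Gamma(12, 25/4)

44/25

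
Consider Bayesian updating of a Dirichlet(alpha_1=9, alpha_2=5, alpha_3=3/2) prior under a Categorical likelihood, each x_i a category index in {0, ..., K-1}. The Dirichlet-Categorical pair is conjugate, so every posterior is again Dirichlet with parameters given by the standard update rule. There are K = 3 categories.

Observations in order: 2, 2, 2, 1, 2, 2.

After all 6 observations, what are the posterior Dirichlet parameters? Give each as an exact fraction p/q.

obs 1: x=2 → posterior Dirichlet(9, 5, 5/2)
obs 2: x=2 → posterior Dirichlet(9, 5, 7/2)
obs 3: x=2 → posterior Dirichlet(9, 5, 9/2)
obs 4: x=1 → posterior Dirichlet(9, 6, 9/2)
obs 5: x=2 → posterior Dirichlet(9, 6, 11/2)
obs 6: x=2 → posterior Dirichlet(9, 6, 13/2)

alpha_1=9, alpha_2=6, alpha_3=13/2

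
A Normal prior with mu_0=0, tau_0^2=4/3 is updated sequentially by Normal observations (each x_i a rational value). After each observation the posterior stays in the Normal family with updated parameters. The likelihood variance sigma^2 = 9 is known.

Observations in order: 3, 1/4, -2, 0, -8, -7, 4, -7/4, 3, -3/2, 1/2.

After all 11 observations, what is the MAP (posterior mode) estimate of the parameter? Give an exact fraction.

-38/71

obs 1: x=3 → posterior Normal(12/31, 36/31)
obs 2: x=1/4 → posterior Normal(13/35, 36/35)
obs 3: x=-2 → posterior Normal(5/39, 12/13)
obs 4: x=0 → posterior Normal(5/43, 36/43)
obs 5: x=-8 → posterior Normal(-27/47, 36/47)
obs 6: x=-7 → posterior Normal(-55/51, 12/17)
obs 7: x=4 → posterior Normal(-39/55, 36/55)
obs 8: x=-7/4 → posterior Normal(-46/59, 36/59)
obs 9: x=3 → posterior Normal(-34/63, 4/7)
obs 10: x=-3/2 → posterior Normal(-40/67, 36/67)
obs 11: x=1/2 → posterior Normal(-38/71, 36/71)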